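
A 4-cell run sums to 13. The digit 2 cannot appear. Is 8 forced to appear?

The only way to make 13 from 4 distinct digits under that restriction is {1,3,4,5}, which does not contain 8.

No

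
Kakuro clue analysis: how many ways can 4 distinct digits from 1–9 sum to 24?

4 distinct digits from 1–9 sum between 10 and 30.

8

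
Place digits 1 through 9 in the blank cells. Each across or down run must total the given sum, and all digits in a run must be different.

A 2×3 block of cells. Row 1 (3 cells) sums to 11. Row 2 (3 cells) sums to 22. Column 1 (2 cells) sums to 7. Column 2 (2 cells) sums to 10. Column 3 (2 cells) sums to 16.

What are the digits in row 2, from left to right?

6 7 9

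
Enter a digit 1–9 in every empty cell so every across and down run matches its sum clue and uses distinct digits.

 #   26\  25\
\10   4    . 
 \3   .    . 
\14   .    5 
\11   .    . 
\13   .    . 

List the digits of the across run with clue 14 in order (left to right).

9 5

3 in 2 cells must be {1,2}.
R1C2 = 10 − 4 = 6 completes the 10 across.
R3C1 = 14 − 5 = 9 completes the 14 across.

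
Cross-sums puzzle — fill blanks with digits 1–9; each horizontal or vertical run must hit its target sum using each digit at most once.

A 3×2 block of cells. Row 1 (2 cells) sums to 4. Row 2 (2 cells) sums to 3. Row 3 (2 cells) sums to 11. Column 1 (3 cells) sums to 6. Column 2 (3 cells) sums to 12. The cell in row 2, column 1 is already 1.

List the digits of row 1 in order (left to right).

4 in 2 cells must be {1,3}; 3 in 2 cells must be {1,2}; 6 in 3 cells must be {1,2,3}.
(1,1) = 3: the only remaining digit allowed by both the 4 across and the 6 down.
(1,2) = 4 − 3 = 1 completes the 4 across.
(2,2) = 3 − 1 = 2 completes the 3 across.
(3,1) = 6 − 4 = 2 completes the 6 down.
(3,2) = 11 − 2 = 9 completes the 11 across.

3, 1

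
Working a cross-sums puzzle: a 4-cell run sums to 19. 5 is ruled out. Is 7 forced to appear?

No

Counterexample: {1,3,6,9} sums to 19 under that restriction without using 7.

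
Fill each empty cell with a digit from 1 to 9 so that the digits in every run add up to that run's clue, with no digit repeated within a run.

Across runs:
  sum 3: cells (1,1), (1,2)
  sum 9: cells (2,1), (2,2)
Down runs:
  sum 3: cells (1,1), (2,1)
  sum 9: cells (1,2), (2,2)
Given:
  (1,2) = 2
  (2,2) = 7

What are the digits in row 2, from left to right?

3 in 2 cells must be {1,2}.
(1,1) = 3 − 2 = 1 completes the 3 across.
(2,1) = 9 − 7 = 2 completes the 9 across.

2, 7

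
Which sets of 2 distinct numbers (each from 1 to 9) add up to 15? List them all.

{6,9}; {7,8}

2 distinct digits from 1–9 sum between 3 and 17.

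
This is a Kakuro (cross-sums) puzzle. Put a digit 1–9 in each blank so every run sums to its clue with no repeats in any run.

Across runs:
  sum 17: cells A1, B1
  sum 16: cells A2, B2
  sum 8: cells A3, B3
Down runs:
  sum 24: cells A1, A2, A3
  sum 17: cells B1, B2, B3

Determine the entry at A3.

17 in 2 cells must be {8,9}; 16 in 2 cells must be {7,9}; 24 in 3 cells must be {7,8,9}.
The 8 across and the 24 down share only 7, so A3 = 7.
B3 = 8 − 7 = 1 completes the 8 across.
Given what's placed, B1 must be 9 to fit the 17 across and 17 down.
A2 = 9: the only remaining digit allowed by both the 16 across and the 24 down.
B2 = 16 − 9 = 7 completes the 16 across.
A1 = 17 − 9 = 8 completes the 17 across.

7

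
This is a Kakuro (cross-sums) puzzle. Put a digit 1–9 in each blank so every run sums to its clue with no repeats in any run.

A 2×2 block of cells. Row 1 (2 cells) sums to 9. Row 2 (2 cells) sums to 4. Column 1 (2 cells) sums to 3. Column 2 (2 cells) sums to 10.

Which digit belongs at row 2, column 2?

3

4 in 2 cells must be {1,3}; 3 in 2 cells must be {1,2}.
The 4 across and the 3 down share only 1, so (2,1) = 1.
(2,2) = 4 − 1 = 3 completes the 4 across.
(1,1) = 3 − 1 = 2 completes the 3 down.
(1,2) = 9 − 2 = 7 completes the 9 across.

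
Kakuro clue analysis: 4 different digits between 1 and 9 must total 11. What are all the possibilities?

{1,2,3,5}

4 distinct digits from 1–9 sum between 10 and 30.
Only one set works: {1,2,3,5}.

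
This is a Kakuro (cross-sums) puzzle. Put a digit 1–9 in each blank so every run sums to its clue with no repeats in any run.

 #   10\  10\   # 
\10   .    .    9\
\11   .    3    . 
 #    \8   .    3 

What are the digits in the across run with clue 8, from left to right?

5 3

R2C3 = 9 − 3 = 6 completes the 9 down.
R3C2 = 8 − 3 = 5 completes the 8 across.
R1C2 = 10 − 8 = 2 completes the 10 down.
R2C1 = 11 − 9 = 2 completes the 11 across.
R1C1 = 10 − 2 = 8 completes the 10 across.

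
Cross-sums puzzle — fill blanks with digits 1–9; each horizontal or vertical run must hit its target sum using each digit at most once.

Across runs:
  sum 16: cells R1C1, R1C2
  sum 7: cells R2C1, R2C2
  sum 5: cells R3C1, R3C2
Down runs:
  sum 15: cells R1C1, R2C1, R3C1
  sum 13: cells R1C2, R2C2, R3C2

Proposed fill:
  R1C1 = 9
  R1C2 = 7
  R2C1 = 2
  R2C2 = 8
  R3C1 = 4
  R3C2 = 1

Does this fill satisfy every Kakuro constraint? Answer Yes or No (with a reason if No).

No — the across run R2C1–R2C2 sums to 10, not 7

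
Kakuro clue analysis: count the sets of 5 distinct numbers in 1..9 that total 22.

9

5 distinct digits from 1–9 sum between 15 and 35.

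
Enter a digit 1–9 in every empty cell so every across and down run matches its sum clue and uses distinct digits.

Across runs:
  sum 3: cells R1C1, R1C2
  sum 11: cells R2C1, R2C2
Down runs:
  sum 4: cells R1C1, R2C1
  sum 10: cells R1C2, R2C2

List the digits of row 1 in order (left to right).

1 2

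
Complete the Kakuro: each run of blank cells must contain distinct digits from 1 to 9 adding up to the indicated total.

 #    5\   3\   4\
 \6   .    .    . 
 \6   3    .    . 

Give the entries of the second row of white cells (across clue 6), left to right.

3 2 1

6 in 3 cells must be {1,2,3}; 3 in 2 cells must be {1,2}; 4 in 2 cells must be {1,3}.
R1C1 = 5 − 3 = 2 completes the 5 down.
Given what's placed, R1C2 must be 1 to fit the 6 across and 3 down.
R1C3 = 6 − 3 = 3 completes the 6 across.
R2C2 = 3 − 1 = 2 completes the 3 down.
R2C3 = 6 − 5 = 1 completes the 6 across.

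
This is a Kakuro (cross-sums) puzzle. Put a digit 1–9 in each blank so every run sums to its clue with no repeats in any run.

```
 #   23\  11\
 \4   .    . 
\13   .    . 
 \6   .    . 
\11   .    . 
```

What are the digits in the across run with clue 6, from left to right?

4 in 2 cells must be {1,3}; 11 in 4 cells must be {1,2,3,5}.
Only 5 fits R2C2 under both its across sum 13 and down sum 11.
R2C1 = 13 − 5 = 8 completes the 13 across.
Nothing is forced directly, so branch on R1C1, whose candidates are 1 or 3. If R1C1 = 3: that forces R1C2 = 1, R3C1 = 5, after which R3C2 would have to be in {1} for the 6 across but in {2,3} for the 11 down — contradiction. So R1C1 = 1.
R1C2 = 4 − 1 = 3 completes the 4 across.
R3C1 = 5: the only remaining digit allowed by both the 6 across and the 23 down.
R3C2 = 6 − 5 = 1 completes the 6 across.

5 1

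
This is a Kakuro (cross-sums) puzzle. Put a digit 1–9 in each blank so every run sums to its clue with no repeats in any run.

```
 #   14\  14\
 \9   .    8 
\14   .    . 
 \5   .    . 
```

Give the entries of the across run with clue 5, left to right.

4 1

R1C1 = 9 − 8 = 1 completes the 9 across.
R2C2 = 5: the only remaining digit allowed by both the 14 across and the 14 down.
Given what's placed, R3C1 must be 4 to fit the 5 across and 14 down.
R3C2 = 5 − 4 = 1 completes the 5 across.
R2C1 = 14 − 5 = 9 completes the 14 across.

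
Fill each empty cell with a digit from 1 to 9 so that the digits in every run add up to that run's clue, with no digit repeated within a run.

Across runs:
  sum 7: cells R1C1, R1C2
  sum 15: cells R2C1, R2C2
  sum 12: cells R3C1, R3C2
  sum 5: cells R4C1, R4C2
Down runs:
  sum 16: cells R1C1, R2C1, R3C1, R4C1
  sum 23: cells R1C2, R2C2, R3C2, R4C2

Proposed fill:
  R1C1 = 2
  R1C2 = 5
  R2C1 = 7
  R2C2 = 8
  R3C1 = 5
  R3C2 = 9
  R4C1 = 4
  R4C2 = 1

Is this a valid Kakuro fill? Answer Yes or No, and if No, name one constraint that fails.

No — the across run R3C1–R3C2 sums to 14, not 12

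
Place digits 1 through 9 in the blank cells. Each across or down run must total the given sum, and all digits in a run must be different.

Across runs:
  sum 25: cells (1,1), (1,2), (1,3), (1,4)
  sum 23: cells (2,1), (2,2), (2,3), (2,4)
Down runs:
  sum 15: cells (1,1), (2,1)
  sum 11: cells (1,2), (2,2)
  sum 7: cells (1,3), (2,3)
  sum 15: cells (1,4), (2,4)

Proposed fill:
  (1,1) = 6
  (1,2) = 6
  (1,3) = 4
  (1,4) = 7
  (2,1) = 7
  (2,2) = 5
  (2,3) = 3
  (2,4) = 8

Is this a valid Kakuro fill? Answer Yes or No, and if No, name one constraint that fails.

No — the across run (1,1)–(1,4) sums to 23, not 25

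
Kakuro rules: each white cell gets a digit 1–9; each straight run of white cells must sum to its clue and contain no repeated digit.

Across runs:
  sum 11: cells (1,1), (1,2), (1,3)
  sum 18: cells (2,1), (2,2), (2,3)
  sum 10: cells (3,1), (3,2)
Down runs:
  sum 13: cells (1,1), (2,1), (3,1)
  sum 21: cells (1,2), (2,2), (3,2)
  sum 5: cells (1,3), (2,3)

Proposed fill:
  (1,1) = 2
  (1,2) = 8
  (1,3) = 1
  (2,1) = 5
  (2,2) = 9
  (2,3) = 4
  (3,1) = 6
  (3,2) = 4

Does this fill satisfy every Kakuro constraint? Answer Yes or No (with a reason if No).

Across: 2+8+1=11; 5+9+4=18; 6+4=10. Down: 2+5+6=13; 8+9+4=21; 1+4=5. No digit repeats within any run.

Yes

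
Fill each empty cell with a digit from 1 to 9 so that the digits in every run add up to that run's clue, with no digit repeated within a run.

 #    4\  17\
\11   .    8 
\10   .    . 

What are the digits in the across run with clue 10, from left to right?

1 9

4 in 2 cells must be {1,3}; 17 in 2 cells must be {8,9}.
R1C1 = 11 − 8 = 3 completes the 11 across.
R2C1 = 4 − 3 = 1 completes the 4 down.
R2C2 = 10 − 1 = 9 completes the 10 across.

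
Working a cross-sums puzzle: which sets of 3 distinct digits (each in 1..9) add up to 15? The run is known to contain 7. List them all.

{2,6,7}; {3,5,7}

3 distinct digits from 1–9 sum between 6 and 24.
Keeping only sets containing 7.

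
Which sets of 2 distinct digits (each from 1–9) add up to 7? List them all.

{1,6}; {2,5}; {3,4}

2 distinct digits from 1–9 sum between 3 and 17.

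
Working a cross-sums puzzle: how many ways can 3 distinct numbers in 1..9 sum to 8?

3 distinct digits from 1–9 sum between 6 and 24.
Enumerating: {1,2,5}, {1,3,4}.

2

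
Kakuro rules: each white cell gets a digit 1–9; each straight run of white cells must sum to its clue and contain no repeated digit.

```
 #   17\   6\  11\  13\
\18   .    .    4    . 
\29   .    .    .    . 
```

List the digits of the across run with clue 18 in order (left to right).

8, 1, 4, 5

29 in 4 cells must be {5,7,8,9}; 17 in 2 cells must be {8,9}.
The 29 across and the 6 down share only 5, so R2C2 = 5.
R2C3 = 11 − 4 = 7 completes the 11 down.
R1C2 = 6 − 5 = 1 completes the 6 down.
Given what's placed, R1C1 must be 8 to fit the 18 across and 17 down.
R1C4 = 18 − 13 = 5 completes the 18 across.
R2C1 = 17 − 8 = 9 completes the 17 down.
R2C4 = 29 − 21 = 8 completes the 29 across.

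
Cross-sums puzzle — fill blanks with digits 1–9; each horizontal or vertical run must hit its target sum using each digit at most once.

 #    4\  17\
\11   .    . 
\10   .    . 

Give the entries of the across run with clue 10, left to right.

4 in 2 cells must be {1,3}; 17 in 2 cells must be {8,9}.
The 11 across and the 4 down share only 3, so R1C1 = 3.
R1C2 = 11 − 3 = 8 completes the 11 across.
R2C1 = 4 − 3 = 1 completes the 4 down.
R2C2 = 10 − 1 = 9 completes the 10 across.

1 9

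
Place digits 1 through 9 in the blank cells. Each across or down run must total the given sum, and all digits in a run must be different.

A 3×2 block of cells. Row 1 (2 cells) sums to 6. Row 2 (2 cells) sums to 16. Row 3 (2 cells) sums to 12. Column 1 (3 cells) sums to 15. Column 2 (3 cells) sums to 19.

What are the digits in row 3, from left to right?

16 in 2 cells must be {7,9}.
Nothing is forced directly, so branch on (1,2), whose candidates are 2 or 4 or 5. If (1,2) = 2: that forces (1,1) = 4, (2,1) = 9, after which (2,2) would have to be in {7} for the 16 across but in {8,9} for the 19 down — contradiction. If (1,2) = 5: that forces (1,1) = 1, (2,1) = 9, after which (2,2) would have to be in {7} for the 16 across but in {6,8} for the 19 down — contradiction. So (1,2) = 4.
(1,1) = 6 − 4 = 2 completes the 6 across.
Nothing is forced directly, so branch on (2,1), whose candidates are 7 or 9. If (2,1) = 7: that forces (2,2) = 9, after which (3,1) would have to be in {3,4,5,7,8,9} for the 12 across but in {6} for the 15 down — contradiction. So (2,1) = 9.
(2,2) = 16 − 9 = 7 completes the 16 across.
(3,1) = 15 − 11 = 4 completes the 15 down.
(3,2) = 12 − 4 = 8 completes the 12 across.

4 8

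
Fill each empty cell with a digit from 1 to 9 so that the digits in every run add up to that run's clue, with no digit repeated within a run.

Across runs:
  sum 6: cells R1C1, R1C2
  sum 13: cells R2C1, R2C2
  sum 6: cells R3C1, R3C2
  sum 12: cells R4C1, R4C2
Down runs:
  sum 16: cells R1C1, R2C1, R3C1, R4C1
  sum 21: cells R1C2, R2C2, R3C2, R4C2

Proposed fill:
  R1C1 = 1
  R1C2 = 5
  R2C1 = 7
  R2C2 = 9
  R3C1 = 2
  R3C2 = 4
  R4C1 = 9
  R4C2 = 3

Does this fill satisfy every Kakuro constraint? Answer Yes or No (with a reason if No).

No — the across run R2C1–R2C2 sums to 16, not 13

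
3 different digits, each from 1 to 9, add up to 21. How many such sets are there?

3 distinct digits from 1–9 sum between 6 and 24.
Enumerating: {4,8,9}, {5,7,9}, {6,7,8}.

3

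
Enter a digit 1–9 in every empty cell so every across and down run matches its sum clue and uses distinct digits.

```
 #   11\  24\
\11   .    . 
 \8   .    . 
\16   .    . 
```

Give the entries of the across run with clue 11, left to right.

3 8

16 in 2 cells must be {7,9}; 24 in 3 cells must be {7,8,9}.
The 8 across and the 24 down share only 7, so R2C2 = 7.
The 16 across and the 11 down share only 7, so R3C1 = 7.
R3C2 = 16 − 7 = 9 completes the 16 across.
R1C1 = 3: the only remaining digit allowed by both the 11 across and the 11 down.
R1C2 = 11 − 3 = 8 completes the 11 across.
R2C1 = 8 − 7 = 1 completes the 8 across.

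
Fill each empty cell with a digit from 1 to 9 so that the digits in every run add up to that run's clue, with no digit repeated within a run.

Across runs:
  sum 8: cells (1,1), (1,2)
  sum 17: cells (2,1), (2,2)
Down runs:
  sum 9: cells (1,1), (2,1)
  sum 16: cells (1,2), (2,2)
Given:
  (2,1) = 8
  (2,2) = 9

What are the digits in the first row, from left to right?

17 in 2 cells must be {8,9}; 16 in 2 cells must be {7,9}.
(1,1) = 9 − 8 = 1 completes the 9 down.
(1,2) = 8 − 1 = 7 completes the 8 across.

1, 7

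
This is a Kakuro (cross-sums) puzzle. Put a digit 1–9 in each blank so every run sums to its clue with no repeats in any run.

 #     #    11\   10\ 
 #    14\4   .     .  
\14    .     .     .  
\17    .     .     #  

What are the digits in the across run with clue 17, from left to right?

9 8

4 in 2 cells must be {1,3}; 17 in 2 cells must be {8,9}.
The 17 across and the 11 down share only 8, so R3C2 = 8.
R1C2 = 1: the only remaining digit allowed by both the 4 across and the 11 down.
R1C3 = 4 − 1 = 3 completes the 4 across.
R2C2 = 11 − 9 = 2 completes the 11 down.
R2C3 = 10 − 3 = 7 completes the 10 down.
R3C1 = 17 − 8 = 9 completes the 17 across.
R2C1 = 14 − 9 = 5 completes the 14 across.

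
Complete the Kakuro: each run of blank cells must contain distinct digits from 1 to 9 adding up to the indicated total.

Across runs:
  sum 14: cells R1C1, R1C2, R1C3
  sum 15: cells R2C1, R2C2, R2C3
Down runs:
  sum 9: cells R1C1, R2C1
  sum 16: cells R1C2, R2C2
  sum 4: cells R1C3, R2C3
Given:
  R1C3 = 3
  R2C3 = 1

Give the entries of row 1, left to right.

4, 7, 3

16 in 2 cells must be {7,9}; 4 in 2 cells must be {1,3}.
R2C2 = 9: the only remaining digit allowed by both the 15 across and the 16 down.
R1C2 = 16 − 9 = 7 completes the 16 down.
R2C1 = 15 − 10 = 5 completes the 15 across.
R1C1 = 14 − 10 = 4 completes the 14 across.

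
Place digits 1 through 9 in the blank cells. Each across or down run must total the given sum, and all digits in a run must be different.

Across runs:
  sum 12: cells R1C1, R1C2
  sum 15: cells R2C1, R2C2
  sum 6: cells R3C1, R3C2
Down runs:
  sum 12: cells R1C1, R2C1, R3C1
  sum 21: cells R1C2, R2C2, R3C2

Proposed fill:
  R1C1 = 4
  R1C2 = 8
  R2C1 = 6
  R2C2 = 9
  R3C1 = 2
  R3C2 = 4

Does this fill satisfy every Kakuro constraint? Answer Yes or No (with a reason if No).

Yes

Across: 4+8=12; 6+9=15; 2+4=6. Down: 4+6+2=12; 8+9+4=21. No digit repeats within any run.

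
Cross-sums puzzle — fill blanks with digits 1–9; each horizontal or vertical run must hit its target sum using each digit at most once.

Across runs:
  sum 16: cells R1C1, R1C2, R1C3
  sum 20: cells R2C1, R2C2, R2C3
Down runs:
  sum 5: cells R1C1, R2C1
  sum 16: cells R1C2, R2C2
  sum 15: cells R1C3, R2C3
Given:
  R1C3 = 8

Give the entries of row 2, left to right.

4 9 7

16 in 2 cells must be {7,9}.
Given what's placed, R1C2 must be 7 to fit the 16 across and 16 down.
R2C2 = 16 − 7 = 9 completes the 16 down.
R2C3 = 15 − 8 = 7 completes the 15 down.
R1C1 = 16 − 15 = 1 completes the 16 across.
R2C1 = 20 − 16 = 4 completes the 20 across.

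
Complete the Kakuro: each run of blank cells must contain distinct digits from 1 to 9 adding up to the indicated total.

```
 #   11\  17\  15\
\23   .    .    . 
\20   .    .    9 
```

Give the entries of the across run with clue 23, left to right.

23 in 3 cells must be {6,8,9}; 17 in 2 cells must be {8,9}.
R1C3 = 15 − 9 = 6 completes the 15 down.
R2C2 = 8: the only remaining digit allowed by both the 20 across and the 17 down.
R1C2 = 17 − 8 = 9 completes the 17 down.
R2C1 = 20 − 17 = 3 completes the 20 across.
R1C1 = 23 − 15 = 8 completes the 23 across.

8, 9, 6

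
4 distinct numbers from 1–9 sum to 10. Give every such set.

4 distinct digits from 1–9 sum between 10 and 30.
Only one set works: {1,2,3,4}.

{1,2,3,4}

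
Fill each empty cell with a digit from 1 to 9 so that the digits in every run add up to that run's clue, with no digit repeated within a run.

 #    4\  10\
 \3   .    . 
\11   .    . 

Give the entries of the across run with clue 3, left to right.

1, 2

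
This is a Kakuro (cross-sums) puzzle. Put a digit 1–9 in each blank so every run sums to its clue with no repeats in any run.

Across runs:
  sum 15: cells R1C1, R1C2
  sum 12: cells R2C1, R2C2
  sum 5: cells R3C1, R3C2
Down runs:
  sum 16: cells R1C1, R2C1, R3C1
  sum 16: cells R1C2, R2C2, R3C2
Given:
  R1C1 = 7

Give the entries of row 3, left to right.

4 1

R1C2 = 15 − 7 = 8 completes the 15 across.
Nothing is forced directly, so branch on R2C2, whose candidates are 3 or 5 or 7. If R2C2 = 3: then R2C1 would have to be in {9} for the 12 across but in {1,3,4,5,6,8} for the 16 down — contradiction. If R2C2 = 5: then R2C1 would have to be in {7} for the 12 across but in {1,3,4,5,6,8} for the 16 down — contradiction. So R2C2 = 7.
R2C1 = 12 − 7 = 5 completes the 12 across.
R3C1 = 16 − 12 = 4 completes the 16 down.
R3C2 = 5 − 4 = 1 completes the 5 across.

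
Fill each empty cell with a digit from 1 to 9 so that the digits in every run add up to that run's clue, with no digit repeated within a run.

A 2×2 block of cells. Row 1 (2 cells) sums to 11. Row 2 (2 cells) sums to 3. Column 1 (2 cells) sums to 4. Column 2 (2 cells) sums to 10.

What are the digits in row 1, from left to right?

3 in 2 cells must be {1,2}; 4 in 2 cells must be {1,3}.
The 11 across and the 4 down share only 3, so (1,1) = 3.
(1,2) = 11 − 3 = 8 completes the 11 across.
(2,1) = 4 − 3 = 1 completes the 4 down.
(2,2) = 3 − 1 = 2 completes the 3 across.

3 8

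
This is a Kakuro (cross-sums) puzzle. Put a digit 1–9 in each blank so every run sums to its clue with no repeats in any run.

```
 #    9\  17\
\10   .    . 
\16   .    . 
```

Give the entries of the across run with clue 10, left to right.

2, 8

16 in 2 cells must be {7,9}; 17 in 2 cells must be {8,9}.
The 16 across and the 9 down share only 7, so R2C1 = 7.
R2C2 = 16 − 7 = 9 completes the 16 across.
R1C1 = 9 − 7 = 2 completes the 9 down.
R1C2 = 10 − 2 = 8 completes the 10 across.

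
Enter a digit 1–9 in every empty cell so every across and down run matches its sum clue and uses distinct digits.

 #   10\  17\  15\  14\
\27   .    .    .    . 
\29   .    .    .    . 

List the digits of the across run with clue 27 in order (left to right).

29 in 4 cells must be {5,7,8,9}; 17 in 2 cells must be {8,9}.
Nothing is forced directly, so branch on R2C1, whose candidates are 7 or 8 or 9. If R2C1 = 8: then R1C1 would have to be in {3,4,5,6,7,8,9} for the 27 across but in {2} for the 10 down — contradiction. If R2C1 = 9: then R1C1 would have to be in {3,4,5,6,7,8,9} for the 27 across but in {1} for the 10 down — contradiction. So R2C1 = 7.
R1C1 = 10 − 7 = 3 completes the 10 down.
Nothing is forced directly, so branch on R2C3, whose candidates are 8 or 9. If R2C3 = 9: then R1C3 would have to be in {7,8,9} for the 27 across but in {6} for the 15 down — contradiction. So R2C3 = 8.
R1C3 = 15 − 8 = 7 completes the 15 down.
R2C2 = 9: the only remaining digit allowed by both the 29 across and the 17 down.
R2C4 = 29 − 24 = 5 completes the 29 across.
R1C2 = 17 − 9 = 8 completes the 17 down.
R1C4 = 27 − 18 = 9 completes the 27 across.

3 8 7 9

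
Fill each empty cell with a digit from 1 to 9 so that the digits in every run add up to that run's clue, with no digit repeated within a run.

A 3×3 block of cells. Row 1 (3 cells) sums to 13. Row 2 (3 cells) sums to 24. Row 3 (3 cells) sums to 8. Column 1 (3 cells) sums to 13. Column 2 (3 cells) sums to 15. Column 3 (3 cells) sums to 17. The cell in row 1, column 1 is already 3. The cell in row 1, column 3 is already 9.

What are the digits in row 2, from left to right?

8 9 7

24 in 3 cells must be {7,8,9}.
(1,2) = 13 − 12 = 1 completes the 13 across.
Given what's placed, (2,3) must be 7 to fit the 24 across and 17 down.
Given what's placed, (3,2) must be 5 to fit the 8 across and 15 down.
(3,3) = 17 − 16 = 1 completes the 17 down.
(2,2) = 15 − 6 = 9 completes the 15 down.
(3,1) = 8 − 6 = 2 completes the 8 across.
(2,1) = 24 − 16 = 8 completes the 24 across.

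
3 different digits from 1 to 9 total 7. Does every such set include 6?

No

The only way to make 7 from 3 distinct digits is {1,2,4}, which does not contain 6.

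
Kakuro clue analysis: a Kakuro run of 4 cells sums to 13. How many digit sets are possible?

4 distinct digits from 1–9 sum between 10 and 30.
Enumerating: {1,2,3,7}, {1,2,4,6}, {1,3,4,5}.

3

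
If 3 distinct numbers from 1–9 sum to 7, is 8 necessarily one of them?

The only way to make 7 from 3 distinct digits is {1,2,4}, which does not contain 8.

No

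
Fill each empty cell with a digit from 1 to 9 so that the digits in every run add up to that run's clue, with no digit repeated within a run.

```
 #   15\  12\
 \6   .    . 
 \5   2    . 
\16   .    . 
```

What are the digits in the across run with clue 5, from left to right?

2 3

16 in 2 cells must be {7,9}.
R2C2 = 5 − 2 = 3 completes the 5 across.
R3C2 = 7: the only remaining digit allowed by both the 16 across and the 12 down.
R1C2 = 12 − 10 = 2 completes the 12 down.
R3C1 = 16 − 7 = 9 completes the 16 across.
R1C1 = 6 − 2 = 4 completes the 6 across.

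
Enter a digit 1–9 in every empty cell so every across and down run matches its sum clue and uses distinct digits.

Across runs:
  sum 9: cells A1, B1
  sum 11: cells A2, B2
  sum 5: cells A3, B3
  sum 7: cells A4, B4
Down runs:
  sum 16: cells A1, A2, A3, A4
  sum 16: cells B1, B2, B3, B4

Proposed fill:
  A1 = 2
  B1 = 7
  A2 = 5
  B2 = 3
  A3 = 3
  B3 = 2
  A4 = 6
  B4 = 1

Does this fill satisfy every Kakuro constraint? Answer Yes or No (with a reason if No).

No — the down run B1–B4 sums to 13, not 16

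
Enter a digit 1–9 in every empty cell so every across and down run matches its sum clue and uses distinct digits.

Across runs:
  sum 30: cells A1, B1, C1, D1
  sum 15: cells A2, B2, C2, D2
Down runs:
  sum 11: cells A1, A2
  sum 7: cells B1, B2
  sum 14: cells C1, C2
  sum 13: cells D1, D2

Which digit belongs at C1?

30 in 4 cells must be {6,7,8,9}.
Only 6 fits B1 under both its across sum 30 and down sum 7.
B2 = 7 − 6 = 1 completes the 7 down.
Nothing is forced directly, so branch on C1, whose candidates are 8 or 9. If C1 = 8: that forces C2 = 6, D2 = 5, after which D1 would have to be in {7,9} for the 30 across but in {8} for the 13 down — contradiction. So C1 = 9.

9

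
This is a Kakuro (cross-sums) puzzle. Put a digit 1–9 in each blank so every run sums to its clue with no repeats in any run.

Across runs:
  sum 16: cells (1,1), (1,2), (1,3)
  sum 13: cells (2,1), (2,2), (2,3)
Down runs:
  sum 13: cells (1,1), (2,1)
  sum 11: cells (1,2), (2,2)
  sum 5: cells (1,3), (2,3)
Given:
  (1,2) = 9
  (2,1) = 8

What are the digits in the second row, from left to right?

(1,1) = 13 − 8 = 5 completes the 13 down.
(1,3) = 16 − 14 = 2 completes the 16 across.
(2,2) = 11 − 9 = 2 completes the 11 down.
(2,3) = 13 − 10 = 3 completes the 13 across.

8, 2, 3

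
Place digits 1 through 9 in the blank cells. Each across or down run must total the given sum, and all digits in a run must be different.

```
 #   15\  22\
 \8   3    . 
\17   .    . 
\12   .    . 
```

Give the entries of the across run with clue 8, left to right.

3, 5

17 in 2 cells must be {8,9}.
R1C2 = 8 − 3 = 5 completes the 8 across.
R2C1 = 8: the only remaining digit allowed by both the 17 across and the 15 down.
R2C2 = 17 − 8 = 9 completes the 17 across.
R3C1 = 15 − 11 = 4 completes the 15 down.
R3C2 = 12 − 4 = 8 completes the 12 across.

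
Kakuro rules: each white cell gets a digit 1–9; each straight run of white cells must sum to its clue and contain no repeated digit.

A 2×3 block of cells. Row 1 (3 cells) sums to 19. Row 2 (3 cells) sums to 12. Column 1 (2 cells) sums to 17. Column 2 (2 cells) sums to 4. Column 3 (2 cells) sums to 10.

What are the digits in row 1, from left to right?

9, 3, 7

17 in 2 cells must be {8,9}; 4 in 2 cells must be {1,3}.
The 19 across and the 4 down share only 3, so (1,2) = 3.
(2,2) = 4 − 3 = 1 completes the 4 down.
Given what's placed, (1,1) must be 9 to fit the 19 across and 17 down.
(1,3) = 19 − 12 = 7 completes the 19 across.
(2,1) = 17 − 9 = 8 completes the 17 down.
(2,3) = 12 − 9 = 3 completes the 12 across.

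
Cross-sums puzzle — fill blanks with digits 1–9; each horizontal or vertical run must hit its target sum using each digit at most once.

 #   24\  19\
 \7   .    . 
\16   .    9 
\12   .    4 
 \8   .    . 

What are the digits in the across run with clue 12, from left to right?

8 4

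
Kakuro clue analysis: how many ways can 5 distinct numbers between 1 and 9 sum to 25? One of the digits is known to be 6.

5 distinct digits from 1–9 sum between 15 and 35.
Keeping only sets containing 6.
Enumerating: {1,2,6,7,9}, {1,3,6,7,8}, {1,4,5,6,9}, {2,3,5,6,9}, {2,4,5,6,8}, {3,4,5,6,7}.

6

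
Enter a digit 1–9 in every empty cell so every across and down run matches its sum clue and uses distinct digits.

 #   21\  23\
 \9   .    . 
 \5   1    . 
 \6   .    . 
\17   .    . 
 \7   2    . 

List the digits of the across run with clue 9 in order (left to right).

17 in 2 cells must be {8,9}.
R2C2 = 5 − 1 = 4 completes the 5 across.
R5C2 = 7 − 2 = 5 completes the 7 across.
R4C2 = 9: the only remaining digit allowed by both the 17 across and the 23 down.
R3C2 = 2: the only remaining digit allowed by both the 6 across and the 23 down.
R4C1 = 17 − 9 = 8 completes the 17 across.
R1C2 = 23 − 20 = 3 completes the 23 down.
R3C1 = 6 − 2 = 4 completes the 6 across.
R1C1 = 9 − 3 = 6 completes the 9 across.

6 3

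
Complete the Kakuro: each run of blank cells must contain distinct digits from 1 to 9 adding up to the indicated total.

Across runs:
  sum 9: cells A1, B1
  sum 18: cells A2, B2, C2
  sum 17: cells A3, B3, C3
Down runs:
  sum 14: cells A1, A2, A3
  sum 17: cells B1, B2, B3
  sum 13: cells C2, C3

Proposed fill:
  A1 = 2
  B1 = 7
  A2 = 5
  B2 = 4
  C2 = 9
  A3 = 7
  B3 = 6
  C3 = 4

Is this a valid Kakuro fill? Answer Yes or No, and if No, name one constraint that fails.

Yes

Across: 2+7=9; 5+4+9=18; 7+6+4=17. Down: 2+5+7=14; 7+4+6=17; 9+4=13. No digit repeats within any run.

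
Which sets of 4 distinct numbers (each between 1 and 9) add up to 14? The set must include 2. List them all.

4 distinct digits from 1–9 sum between 10 and 30.
Keeping only sets containing 2.

{1,2,3,8}; {1,2,4,7}; {1,2,5,6}; {2,3,4,5}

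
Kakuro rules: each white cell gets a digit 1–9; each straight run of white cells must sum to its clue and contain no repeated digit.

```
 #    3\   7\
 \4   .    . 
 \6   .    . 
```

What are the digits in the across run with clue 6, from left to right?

4 in 2 cells must be {1,3}; 3 in 2 cells must be {1,2}.
The 4 across and the 3 down share only 1, so R1C1 = 1.
R1C2 = 4 − 1 = 3 completes the 4 across.
R2C1 = 3 − 1 = 2 completes the 3 down.
R2C2 = 6 − 2 = 4 completes the 6 across.

2, 4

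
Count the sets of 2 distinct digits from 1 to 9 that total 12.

3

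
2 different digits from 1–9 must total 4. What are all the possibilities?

{1,3}

2 distinct digits from 1–9 sum between 3 and 17.
Only one set works: {1,3}.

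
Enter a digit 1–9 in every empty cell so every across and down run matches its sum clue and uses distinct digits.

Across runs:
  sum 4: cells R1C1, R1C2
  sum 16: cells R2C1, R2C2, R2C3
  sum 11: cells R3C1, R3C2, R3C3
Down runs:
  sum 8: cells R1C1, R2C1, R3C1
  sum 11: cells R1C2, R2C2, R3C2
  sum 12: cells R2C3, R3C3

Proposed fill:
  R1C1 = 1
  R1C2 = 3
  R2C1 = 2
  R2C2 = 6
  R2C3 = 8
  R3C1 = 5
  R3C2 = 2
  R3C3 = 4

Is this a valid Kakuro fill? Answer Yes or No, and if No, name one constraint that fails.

Across: 1+3=4; 2+6+8=16; 5+2+4=11. Down: 1+2+5=8; 3+6+2=11; 8+4=12. No digit repeats within any run.

Yes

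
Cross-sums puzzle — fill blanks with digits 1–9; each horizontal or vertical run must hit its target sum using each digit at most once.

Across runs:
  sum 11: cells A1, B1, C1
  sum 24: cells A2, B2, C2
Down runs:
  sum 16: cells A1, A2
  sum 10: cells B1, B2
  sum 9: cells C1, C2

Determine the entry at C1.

1

24 in 3 cells must be {7,8,9}; 16 in 2 cells must be {7,9}.
The 11 across and the 16 down share only 7, so A1 = 7.
A2 = 16 − 7 = 9 completes the 16 down.
Nothing is forced directly, so branch on B2, whose candidates are 7 or 8. If B2 = 8: then B1 would have to be in {1,3} for the 11 across but in {2} for the 10 down — contradiction. So B2 = 7.
B1 = 10 − 7 = 3 completes the 10 down.
C1 = 11 − 10 = 1 completes the 11 across.
C2 = 24 − 16 = 8 completes the 24 across.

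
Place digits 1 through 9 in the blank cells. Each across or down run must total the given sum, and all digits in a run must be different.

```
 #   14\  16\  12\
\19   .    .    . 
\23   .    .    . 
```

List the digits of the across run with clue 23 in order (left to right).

6, 9, 8

23 in 3 cells must be {6,8,9}; 16 in 2 cells must be {7,9}.
The 23 across and the 16 down share only 9, so R2C2 = 9.
Given what's placed, R2C3 must be 8 to fit the 23 across and 12 down.
R1C2 = 16 − 9 = 7 completes the 16 down.
R1C3 = 12 − 8 = 4 completes the 12 down.
R2C1 = 23 − 17 = 6 completes the 23 across.
R1C1 = 19 − 11 = 8 completes the 19 across.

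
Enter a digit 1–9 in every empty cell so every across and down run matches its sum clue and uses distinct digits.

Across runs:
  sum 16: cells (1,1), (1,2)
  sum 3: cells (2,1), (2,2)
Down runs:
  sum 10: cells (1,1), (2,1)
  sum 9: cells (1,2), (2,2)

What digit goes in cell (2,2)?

16 in 2 cells must be {7,9}; 3 in 2 cells must be {1,2}.
The 16 across and the 9 down share only 7, so (1,2) = 7.
(2,2) = 9 − 7 = 2 completes the 9 down.
(1,1) = 16 − 7 = 9 completes the 16 across.
(2,1) = 3 − 2 = 1 completes the 3 across.

2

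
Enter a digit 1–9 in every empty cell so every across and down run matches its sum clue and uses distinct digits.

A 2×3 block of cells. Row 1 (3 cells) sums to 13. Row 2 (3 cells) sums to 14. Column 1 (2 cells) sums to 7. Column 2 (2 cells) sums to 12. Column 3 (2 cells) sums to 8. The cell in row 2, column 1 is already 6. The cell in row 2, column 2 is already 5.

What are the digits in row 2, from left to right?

6 5 3

(1,1) = 7 − 6 = 1 completes the 7 down.
(1,2) = 12 − 5 = 7 completes the 12 down.
(1,3) = 13 − 8 = 5 completes the 13 across.
(2,3) = 14 − 11 = 3 completes the 14 across.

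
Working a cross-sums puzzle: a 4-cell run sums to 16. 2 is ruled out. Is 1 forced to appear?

Yes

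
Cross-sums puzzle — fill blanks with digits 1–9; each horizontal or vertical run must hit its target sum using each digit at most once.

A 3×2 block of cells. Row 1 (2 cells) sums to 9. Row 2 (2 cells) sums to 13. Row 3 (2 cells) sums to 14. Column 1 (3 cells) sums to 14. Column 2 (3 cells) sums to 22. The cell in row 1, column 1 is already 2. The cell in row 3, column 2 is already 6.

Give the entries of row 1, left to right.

2, 7

(1,2) = 9 − 2 = 7 completes the 9 across.
(2,2) = 22 − 13 = 9 completes the 22 down.
(3,1) = 14 − 6 = 8 completes the 14 across.
(2,1) = 13 − 9 = 4 completes the 13 across.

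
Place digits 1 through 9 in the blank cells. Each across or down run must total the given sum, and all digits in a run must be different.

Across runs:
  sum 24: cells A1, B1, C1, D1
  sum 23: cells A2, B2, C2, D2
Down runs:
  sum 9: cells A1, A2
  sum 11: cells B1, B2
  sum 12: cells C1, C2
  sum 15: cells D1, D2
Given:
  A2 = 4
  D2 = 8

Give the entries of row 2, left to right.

4 2 9 8

A1 = 9 − 4 = 5 completes the 9 down.
D1 = 15 − 8 = 7 completes the 15 down.
No cell is forced outright now. C2 can only be 5 or 9 (the digits allowed by both its 23 across and its 12 down). If C2 = 5: then C1 would have to be in {3,4,8,9} for the 24 across but in {7} for the 12 down — contradiction. So C2 = 9.
C1 = 12 − 9 = 3 completes the 12 down.
B2 = 23 − 21 = 2 completes the 23 across.
B1 = 24 − 15 = 9 completes the 24 across.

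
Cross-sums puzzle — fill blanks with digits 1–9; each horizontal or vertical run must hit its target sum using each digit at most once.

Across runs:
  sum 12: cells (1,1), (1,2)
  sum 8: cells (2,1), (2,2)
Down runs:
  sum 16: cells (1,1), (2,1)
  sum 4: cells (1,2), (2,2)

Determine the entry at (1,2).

3

16 in 2 cells must be {7,9}; 4 in 2 cells must be {1,3}.
The 12 across and the 4 down share only 3, so (1,2) = 3.
The 8 across and the 16 down share only 7, so (2,1) = 7.
(2,2) = 8 − 7 = 1 completes the 8 across.
(1,1) = 12 − 3 = 9 completes the 12 across.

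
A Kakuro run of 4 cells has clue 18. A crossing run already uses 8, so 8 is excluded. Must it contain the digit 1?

No

Counterexample: {2,3,4,9} sums to 18 under that restriction without using 1.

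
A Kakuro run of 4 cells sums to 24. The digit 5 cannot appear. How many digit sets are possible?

4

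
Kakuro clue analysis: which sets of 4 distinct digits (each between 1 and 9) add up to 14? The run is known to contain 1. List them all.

{1,2,3,8}; {1,2,4,7}; {1,2,5,6}; {1,3,4,6}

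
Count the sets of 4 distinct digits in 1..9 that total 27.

3

4 distinct digits from 1–9 sum between 10 and 30.
Enumerating: {3,7,8,9}, {4,6,8,9}, {5,6,7,9}.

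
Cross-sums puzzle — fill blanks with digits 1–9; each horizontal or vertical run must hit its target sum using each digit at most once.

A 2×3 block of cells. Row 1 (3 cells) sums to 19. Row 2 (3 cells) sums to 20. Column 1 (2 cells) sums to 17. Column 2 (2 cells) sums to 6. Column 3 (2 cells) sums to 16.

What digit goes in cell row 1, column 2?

2

17 in 2 cells must be {8,9}; 16 in 2 cells must be {7,9}.
Nothing is forced directly, so branch on (2,2), whose candidates are 4 or 5. If (2,2) = 5: then (1,2) would have to be in {2,3,4,5,6,7,8,9} for the 19 across but in {1} for the 6 down — contradiction. So (2,2) = 4.
(1,2) = 6 − 4 = 2 completes the 6 down.
Given what's placed, (1,3) must be 9 to fit the 19 across and 16 down.
(2,1) = 9: the only remaining digit allowed by both the 20 across and the 17 down.
(2,3) = 20 − 13 = 7 completes the 20 across.
(1,1) = 19 − 11 = 8 completes the 19 across.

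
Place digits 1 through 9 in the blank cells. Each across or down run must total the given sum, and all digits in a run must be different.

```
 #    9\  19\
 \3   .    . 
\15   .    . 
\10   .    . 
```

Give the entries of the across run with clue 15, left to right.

3 in 2 cells must be {1,2}.
The 3 across and the 19 down share only 2, so R1C2 = 2.
The 15 across and the 9 down share only 6, so R2C1 = 6.
R2C2 = 15 − 6 = 9 completes the 15 across.
R3C2 = 19 − 11 = 8 completes the 19 down.
R1C1 = 3 − 2 = 1 completes the 3 across.
R3C1 = 10 − 8 = 2 completes the 10 across.

6, 9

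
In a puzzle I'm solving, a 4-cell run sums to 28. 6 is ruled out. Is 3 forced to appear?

No

The only way to make 28 from 4 distinct digits under that restriction is {4,7,8,9}, which does not contain 3.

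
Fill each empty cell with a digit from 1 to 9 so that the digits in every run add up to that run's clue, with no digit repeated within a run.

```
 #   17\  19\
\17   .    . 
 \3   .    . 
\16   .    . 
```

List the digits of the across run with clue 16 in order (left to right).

7 9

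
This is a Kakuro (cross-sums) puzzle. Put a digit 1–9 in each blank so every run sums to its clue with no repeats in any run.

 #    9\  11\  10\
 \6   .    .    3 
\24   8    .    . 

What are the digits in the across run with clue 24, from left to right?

8, 9, 7

6 in 3 cells must be {1,2,3}; 24 in 3 cells must be {7,8,9}.
R1C1 = 9 − 8 = 1 completes the 9 down.
R1C2 = 6 − 4 = 2 completes the 6 across.
R2C2 = 11 − 2 = 9 completes the 11 down.
R2C3 = 24 − 17 = 7 completes the 24 across.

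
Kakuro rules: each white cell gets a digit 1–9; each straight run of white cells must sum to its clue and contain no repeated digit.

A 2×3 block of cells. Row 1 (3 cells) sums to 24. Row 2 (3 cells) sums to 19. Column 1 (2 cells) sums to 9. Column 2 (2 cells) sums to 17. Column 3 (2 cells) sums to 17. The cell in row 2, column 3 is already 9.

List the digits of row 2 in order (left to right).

2, 8, 9

24 in 3 cells must be {7,8,9}; 17 in 2 cells must be {8,9}.
(1,3) = 17 − 9 = 8 completes the 17 down.
(2,2) = 8: the only remaining digit allowed by both the 19 across and the 17 down.
(1,1) = 7: the only remaining digit allowed by both the 24 across and the 9 down.
(1,2) = 24 − 15 = 9 completes the 24 across.
(2,1) = 19 − 17 = 2 completes the 19 across.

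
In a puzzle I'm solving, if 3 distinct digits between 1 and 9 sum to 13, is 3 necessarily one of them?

Counterexample: {1,4,8} sums to 13 without using 3.

No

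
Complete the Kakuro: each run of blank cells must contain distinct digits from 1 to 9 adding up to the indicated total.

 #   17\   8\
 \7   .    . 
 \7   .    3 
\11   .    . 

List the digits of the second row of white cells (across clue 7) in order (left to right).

R2C1 = 7 − 3 = 4 completes the 7 across.
Given what's placed, R3C2 must be 4 to fit the 11 across and 8 down.
R1C2 = 8 − 7 = 1 completes the 8 down.
R3C1 = 11 − 4 = 7 completes the 11 across.
R1C1 = 7 − 1 = 6 completes the 7 across.

4 3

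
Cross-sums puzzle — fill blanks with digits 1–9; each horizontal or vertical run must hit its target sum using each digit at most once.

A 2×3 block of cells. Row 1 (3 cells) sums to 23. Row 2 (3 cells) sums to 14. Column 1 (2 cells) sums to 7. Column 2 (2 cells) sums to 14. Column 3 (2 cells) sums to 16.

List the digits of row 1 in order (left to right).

23 in 3 cells must be {6,8,9}; 16 in 2 cells must be {7,9}.
The 23 across and the 7 down share only 6, so (1,1) = 6.
Given what's placed, (1,3) must be 9 to fit the 23 across and 16 down.
(2,1) = 7 − 6 = 1 completes the 7 down.
(2,3) = 16 − 9 = 7 completes the 16 down.
(1,2) = 23 − 15 = 8 completes the 23 across.
(2,2) = 14 − 8 = 6 completes the 14 across.

6 8 9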